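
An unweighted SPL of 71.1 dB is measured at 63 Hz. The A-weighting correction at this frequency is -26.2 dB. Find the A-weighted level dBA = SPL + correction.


A-weighting table: 63 Hz -> -26.2 dB correction
SPL_A = SPL + correction = 71.1 + (-26.2) = 44.9 dBA


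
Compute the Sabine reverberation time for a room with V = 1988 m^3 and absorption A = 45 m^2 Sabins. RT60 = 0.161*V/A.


RT60 = 0.161 * 1988 / 45 = 7.1126 s


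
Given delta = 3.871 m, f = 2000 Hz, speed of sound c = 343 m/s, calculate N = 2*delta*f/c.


N = 2*delta*f/c = 2*delta/lambda, where lambda = c/f
lambda = 343 / 2000 = 0.1715 m
N = 2 * 3.871 / 0.1715 = 45.143


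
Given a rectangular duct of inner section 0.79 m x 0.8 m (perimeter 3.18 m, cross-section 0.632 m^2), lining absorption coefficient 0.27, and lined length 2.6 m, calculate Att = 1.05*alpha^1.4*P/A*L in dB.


alpha^1.4 = 0.27^1.4 = 0.159922
Attenuation rate = 1.05 * alpha^1.4 * P / A
= 1.05 * 0.159922 * 3.18 / 0.632 = 0.844904 dB/m
Total Att = 0.844904 * 2.6 = 2.1968 dB


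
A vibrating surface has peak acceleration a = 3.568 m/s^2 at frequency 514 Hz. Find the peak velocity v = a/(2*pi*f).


omega = 2*pi*f = 2*pi*514 = 3229.56 rad/s
v = a / omega = 3.568 / 3229.56 = 0.0011048 m/s


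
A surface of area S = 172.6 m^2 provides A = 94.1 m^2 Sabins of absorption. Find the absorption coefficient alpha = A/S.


Absorption coefficient = absorbed power / incident power
alpha = A / S = 94.1 / 172.6 = 0.54519


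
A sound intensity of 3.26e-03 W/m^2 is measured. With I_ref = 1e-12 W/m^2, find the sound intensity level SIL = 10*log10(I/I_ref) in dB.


I / I_ref = 3.26e-03 / 1e-12 = 3.26e+09
SIL = 10 * log10(3.26e+09) = 95.132 dB


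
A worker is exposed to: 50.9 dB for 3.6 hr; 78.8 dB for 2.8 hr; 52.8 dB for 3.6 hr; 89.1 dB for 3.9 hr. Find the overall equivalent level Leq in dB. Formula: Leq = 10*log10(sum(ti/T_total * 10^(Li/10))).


T_total = 3.6 + 2.8 + 3.6 + 3.9 = 13.9 hr
(3.6/13.9) * 10^(50.9/10) = 31863.1
(2.8/13.9) * 10^(78.8/10) = 1.52807e+07
(3.6/13.9) * 10^(52.8/10) = 49350.1
(3.9/13.9) * 10^(89.1/10) = 2.2806e+08
Sum = 31863.1 + 1.52807e+07 + 49350.1 + 2.2806e+08 = 2.43422e+08
Leq = 10*log10(2.43422e+08) = 83.864 dB


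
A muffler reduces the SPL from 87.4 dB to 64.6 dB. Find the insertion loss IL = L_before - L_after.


Insertion loss = SPL without muffler - SPL with muffler
IL = 87.4 - 64.6 = 22.8 dB


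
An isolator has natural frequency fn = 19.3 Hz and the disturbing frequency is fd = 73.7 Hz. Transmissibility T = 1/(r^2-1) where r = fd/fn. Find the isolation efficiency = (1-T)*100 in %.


r = 73.7 / 19.3 = 3.81865
r^2 - 1 = 3.81865^2 - 1 = 13.5821
T = 1/13.5821 = 0.0736263
Efficiency = (1 - 0.0736263)*100 = 92.637 %


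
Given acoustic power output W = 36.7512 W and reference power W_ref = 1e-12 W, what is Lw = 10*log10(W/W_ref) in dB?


W / W_ref = 36.7512 / 1e-12 = 3.67512e+13
Lw = 10 * log10(3.67512e+13) = 135.65 dB


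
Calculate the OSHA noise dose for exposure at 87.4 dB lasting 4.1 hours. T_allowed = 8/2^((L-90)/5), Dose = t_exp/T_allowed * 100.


T_allowed = 8 / 2^((87.4 - 90)/5) = 11.4716 hr
Dose = 4.1 / 11.4716 * 100 = 35.74 %


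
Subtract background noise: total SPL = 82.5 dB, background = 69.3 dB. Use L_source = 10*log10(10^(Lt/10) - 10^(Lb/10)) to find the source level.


10^(82.5/10) = 1.77828e+08
10^(69.3/10) = 8.51138e+06
Difference = 1.77828e+08 - 8.51138e+06 = 1.69317e+08
L_source = 10*log10(1.69317e+08) = 82.287 dB


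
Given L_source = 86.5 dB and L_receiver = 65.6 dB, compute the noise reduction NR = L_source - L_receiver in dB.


NR = L_source - L_receiver (difference between source and receiving room levels)
NR = 86.5 - 65.6 = 20.9 dB


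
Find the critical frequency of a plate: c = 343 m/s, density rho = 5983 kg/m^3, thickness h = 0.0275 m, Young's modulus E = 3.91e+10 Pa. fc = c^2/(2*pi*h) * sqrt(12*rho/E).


12*rho/E = 12*5983/3.91e+10 = 1.83621e-06
sqrt(12*rho/E) = sqrt(1.83621e-06) = 0.00135507
c^2/(2*pi*h) = 343^2/(2*pi*0.0275) = 680888
fc = 680888 * 0.00135507 = 922.65 Hz


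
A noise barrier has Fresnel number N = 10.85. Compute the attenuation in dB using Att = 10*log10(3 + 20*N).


3 + 20*N = 3 + 20*10.85 = 220
Att = 10*log10(220) = 23.424 dB


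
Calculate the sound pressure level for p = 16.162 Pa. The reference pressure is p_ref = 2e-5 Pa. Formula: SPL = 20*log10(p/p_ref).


p / p_ref = 16.162 / 2e-5 = 808100
SPL = 20 * log10(808100) = 118.15 dB


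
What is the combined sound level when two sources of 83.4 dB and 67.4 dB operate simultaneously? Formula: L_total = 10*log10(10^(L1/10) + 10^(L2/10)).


10^(83.4/10) = 2.18776e+08
10^(67.4/10) = 5.49541e+06
Sum = 2.18776e+08 + 5.49541e+06 = 2.24271e+08
L_total = 10*log10(2.24271e+08) = 83.508 dB


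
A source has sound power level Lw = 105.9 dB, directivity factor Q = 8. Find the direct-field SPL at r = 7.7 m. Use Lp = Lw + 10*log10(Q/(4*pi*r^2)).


4*pi*r^2 = 4*pi*7.7^2 = 745.06 m^2
Q / (4*pi*r^2) = 8 / 745.06 = 0.0107374
Lp = 105.9 + 10*log10(0.0107374) = 86.209 dB


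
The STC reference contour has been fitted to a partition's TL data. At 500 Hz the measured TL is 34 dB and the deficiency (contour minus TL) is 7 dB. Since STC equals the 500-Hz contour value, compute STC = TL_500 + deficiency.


By ASTM E413, STC = value of the fitted reference contour at 500 Hz.
Contour value at 500 Hz = TL_500 + deficiency = 34 + 7 = 41
STC = 41


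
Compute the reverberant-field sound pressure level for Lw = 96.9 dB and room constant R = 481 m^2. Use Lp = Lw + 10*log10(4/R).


4/R = 4/481 = 0.00831601
Lp = 96.9 + 10*log10(0.00831601) = 76.099 dB


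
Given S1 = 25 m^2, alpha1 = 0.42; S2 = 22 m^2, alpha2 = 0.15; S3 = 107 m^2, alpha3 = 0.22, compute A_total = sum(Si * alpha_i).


25 * 0.42 = 10.5
22 * 0.15 = 3.3
107 * 0.22 = 23.54
A_total = 10.5 + 3.3 + 23.54 = 37.34 m^2


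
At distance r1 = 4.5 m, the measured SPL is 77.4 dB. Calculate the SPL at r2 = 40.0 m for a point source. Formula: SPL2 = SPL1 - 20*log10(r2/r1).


r2/r1 = 40.0/4.5 = 8.88889
Correction = 20*log10(8.88889) = 18.977 dB
SPL2 = 77.4 - 18.977 = 58.423 dB


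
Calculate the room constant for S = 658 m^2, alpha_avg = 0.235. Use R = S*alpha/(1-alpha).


R = 658 * 0.235 / (1 - 0.235) = 202.13 m^2


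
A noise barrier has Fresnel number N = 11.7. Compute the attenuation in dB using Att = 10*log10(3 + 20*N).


3 + 20*N = 3 + 20*11.7 = 237
Att = 10*log10(237) = 23.747 dB


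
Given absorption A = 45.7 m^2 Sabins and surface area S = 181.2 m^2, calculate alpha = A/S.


Absorption coefficient = absorbed power / incident power
alpha = A / S = 45.7 / 181.2 = 0.25221


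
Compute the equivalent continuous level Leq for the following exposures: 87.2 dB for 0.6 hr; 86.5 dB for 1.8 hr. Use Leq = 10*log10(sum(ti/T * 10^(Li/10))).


T_total = 0.6 + 1.8 = 2.4 hr
(0.6/2.4) * 10^(87.2/10) = 1.31202e+08
(1.8/2.4) * 10^(86.5/10) = 3.35013e+08
Sum = 1.31202e+08 + 3.35013e+08 = 4.66215e+08
Leq = 10*log10(4.66215e+08) = 86.686 dB


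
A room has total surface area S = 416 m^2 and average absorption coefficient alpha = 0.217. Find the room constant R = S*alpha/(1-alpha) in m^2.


R = 416 * 0.217 / (1 - 0.217) = 115.29 m^2


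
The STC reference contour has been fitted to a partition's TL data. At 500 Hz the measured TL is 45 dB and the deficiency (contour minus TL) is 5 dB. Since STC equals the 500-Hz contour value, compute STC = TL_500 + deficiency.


By ASTM E413, STC = value of the fitted reference contour at 500 Hz.
Contour value at 500 Hz = TL_500 + deficiency = 45 + 5 = 50
STC = 50


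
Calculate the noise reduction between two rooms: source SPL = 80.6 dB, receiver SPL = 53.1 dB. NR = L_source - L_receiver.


NR = L_source - L_receiver (difference between source and receiving room levels)
NR = 80.6 - 53.1 = 27.5 dB


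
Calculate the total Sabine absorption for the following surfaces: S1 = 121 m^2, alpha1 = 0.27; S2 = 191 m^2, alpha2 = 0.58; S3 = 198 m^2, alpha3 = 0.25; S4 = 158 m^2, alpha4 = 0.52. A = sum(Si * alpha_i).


121 * 0.27 = 32.67
191 * 0.58 = 110.78
198 * 0.25 = 49.5
158 * 0.52 = 82.16
A_total = 32.67 + 110.78 + 49.5 + 82.16 = 275.11 m^2


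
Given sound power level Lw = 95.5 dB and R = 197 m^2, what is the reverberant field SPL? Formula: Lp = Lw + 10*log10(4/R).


4/R = 4/197 = 0.0203046
Lp = 95.5 + 10*log10(0.0203046) = 78.576 dB


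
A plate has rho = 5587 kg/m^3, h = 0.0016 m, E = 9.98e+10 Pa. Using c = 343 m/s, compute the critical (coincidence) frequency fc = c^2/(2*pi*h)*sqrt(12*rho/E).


12*rho/E = 12*5587/9.98e+10 = 6.71784e-07
sqrt(12*rho/E) = sqrt(6.71784e-07) = 0.000819624
c^2/(2*pi*h) = 343^2/(2*pi*0.0016) = 1.17028e+07
fc = 1.17028e+07 * 0.000819624 = 9591.9 Hz


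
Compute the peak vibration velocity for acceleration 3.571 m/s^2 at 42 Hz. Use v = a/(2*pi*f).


omega = 2*pi*f = 2*pi*42 = 263.894 rad/s
v = a / omega = 3.571 / 263.894 = 0.013532 m/s


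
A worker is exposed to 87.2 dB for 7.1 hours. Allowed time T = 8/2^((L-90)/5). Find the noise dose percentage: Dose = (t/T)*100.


T_allowed = 8 / 2^((87.2 - 90)/5) = 11.7942 hr
Dose = 7.1 / 11.7942 * 100 = 60.199 %


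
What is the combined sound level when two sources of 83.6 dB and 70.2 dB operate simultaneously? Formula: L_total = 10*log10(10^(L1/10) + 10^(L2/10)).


10^(83.6/10) = 2.29087e+08
10^(70.2/10) = 1.04713e+07
Sum = 2.29087e+08 + 1.04713e+07 = 2.39558e+08
L_total = 10*log10(2.39558e+08) = 83.794 dB


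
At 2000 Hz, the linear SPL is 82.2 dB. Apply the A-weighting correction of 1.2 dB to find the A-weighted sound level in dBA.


A-weighting table: 2000 Hz -> 1.2 dB correction
SPL_A = SPL + correction = 82.2 + (1.2) = 83.4 dBA


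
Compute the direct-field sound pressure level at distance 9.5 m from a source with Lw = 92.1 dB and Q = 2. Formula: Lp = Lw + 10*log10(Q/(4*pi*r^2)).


4*pi*r^2 = 4*pi*9.5^2 = 1134.11 m^2
Q / (4*pi*r^2) = 2 / 1134.11 = 0.0017635
Lp = 92.1 + 10*log10(0.0017635) = 64.564 dB


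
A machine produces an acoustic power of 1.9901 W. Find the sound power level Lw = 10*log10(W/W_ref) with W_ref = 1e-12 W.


W / W_ref = 1.9901 / 1e-12 = 1.9901e+12
Lw = 10 * log10(1.9901e+12) = 122.99 dB


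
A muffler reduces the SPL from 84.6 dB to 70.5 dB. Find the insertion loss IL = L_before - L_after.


Insertion loss = SPL without muffler - SPL with muffler
IL = 84.6 - 70.5 = 14.1 dB


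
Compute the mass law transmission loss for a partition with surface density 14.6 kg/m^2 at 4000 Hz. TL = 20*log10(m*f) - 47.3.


m * f = 14.6 * 4000 = 58400
20*log10(58400) = 95.3283 dB
TL = 95.3283 - 47.3 = 48.028 dB


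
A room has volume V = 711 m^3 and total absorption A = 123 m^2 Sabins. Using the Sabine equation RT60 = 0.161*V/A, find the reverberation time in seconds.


RT60 = 0.161 * 711 / 123 = 0.93066 s


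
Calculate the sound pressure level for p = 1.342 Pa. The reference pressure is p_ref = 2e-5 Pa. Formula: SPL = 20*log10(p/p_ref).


p / p_ref = 1.342 / 2e-5 = 67100
SPL = 20 * log10(67100) = 96.534 dB


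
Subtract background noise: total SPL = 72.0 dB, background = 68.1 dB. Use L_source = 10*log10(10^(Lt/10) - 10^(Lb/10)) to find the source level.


10^(72.0/10) = 1.58489e+07
10^(68.1/10) = 6.45654e+06
Difference = 1.58489e+07 - 6.45654e+06 = 9.39236e+06
L_source = 10*log10(9.39236e+06) = 69.728 dB


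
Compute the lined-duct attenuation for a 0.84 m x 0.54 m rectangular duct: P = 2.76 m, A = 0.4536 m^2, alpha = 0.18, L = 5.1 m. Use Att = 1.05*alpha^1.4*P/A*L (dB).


alpha^1.4 = 0.18^1.4 = 0.0906529
Attenuation rate = 1.05 * alpha^1.4 * P / A
= 1.05 * 0.0906529 * 2.76 / 0.4536 = 0.579171 dB/m
Total Att = 0.579171 * 5.1 = 2.9538 dB


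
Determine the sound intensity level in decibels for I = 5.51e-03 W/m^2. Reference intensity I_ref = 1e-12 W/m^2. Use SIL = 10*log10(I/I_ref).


I / I_ref = 5.51e-03 / 1e-12 = 5.51e+09
SIL = 10 * log10(5.51e+09) = 97.412 dB


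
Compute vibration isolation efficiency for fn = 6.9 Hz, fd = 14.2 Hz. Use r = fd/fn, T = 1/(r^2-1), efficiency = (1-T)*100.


r = 14.2 / 6.9 = 2.05797
r^2 - 1 = 2.05797^2 - 1 = 3.23524
T = 1/3.23524 = 0.309096
Efficiency = (1 - 0.309096)*100 = 69.09 %


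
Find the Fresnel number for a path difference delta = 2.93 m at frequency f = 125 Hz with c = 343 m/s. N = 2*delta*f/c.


N = 2*delta*f/c = 2*delta/lambda, where lambda = c/f
lambda = 343 / 125 = 2.744 m
N = 2 * 2.93 / 2.744 = 2.1356


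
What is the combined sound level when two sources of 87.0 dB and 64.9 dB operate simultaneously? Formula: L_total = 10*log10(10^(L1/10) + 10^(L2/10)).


10^(87.0/10) = 5.01187e+08
10^(64.9/10) = 3.0903e+06
Sum = 5.01187e+08 + 3.0903e+06 = 5.04277e+08
L_total = 10*log10(5.04277e+08) = 87.027 dB


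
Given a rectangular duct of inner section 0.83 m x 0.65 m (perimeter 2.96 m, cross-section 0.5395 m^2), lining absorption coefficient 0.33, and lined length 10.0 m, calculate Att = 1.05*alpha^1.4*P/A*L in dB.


alpha^1.4 = 0.33^1.4 = 0.211797
Attenuation rate = 1.05 * alpha^1.4 * P / A
= 1.05 * 0.211797 * 2.96 / 0.5395 = 1.22014 dB/m
Total Att = 1.22014 * 10.0 = 12.201 dB


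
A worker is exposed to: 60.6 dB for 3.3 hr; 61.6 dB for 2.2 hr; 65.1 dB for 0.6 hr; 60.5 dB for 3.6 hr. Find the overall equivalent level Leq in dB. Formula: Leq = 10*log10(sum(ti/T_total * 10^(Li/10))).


T_total = 3.3 + 2.2 + 0.6 + 3.6 = 9.7 hr
(3.3/9.7) * 10^(60.6/10) = 390609
(2.2/9.7) * 10^(61.6/10) = 327832
(0.6/9.7) * 10^(65.1/10) = 200161
(3.6/9.7) * 10^(60.5/10) = 416419
Sum = 390609 + 327832 + 200161 + 416419 = 1.33502e+06
Leq = 10*log10(1.33502e+06) = 61.255 dB


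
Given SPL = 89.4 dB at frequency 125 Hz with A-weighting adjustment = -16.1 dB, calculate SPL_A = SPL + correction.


A-weighting table: 125 Hz -> -16.1 dB correction
SPL_A = SPL + correction = 89.4 + (-16.1) = 73.3 dBA


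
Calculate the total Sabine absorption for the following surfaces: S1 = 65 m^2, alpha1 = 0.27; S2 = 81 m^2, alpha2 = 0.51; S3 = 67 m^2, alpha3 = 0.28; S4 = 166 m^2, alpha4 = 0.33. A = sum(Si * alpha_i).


65 * 0.27 = 17.55
81 * 0.51 = 41.31
67 * 0.28 = 18.76
166 * 0.33 = 54.78
A_total = 17.55 + 41.31 + 18.76 + 54.78 = 132.4 m^2


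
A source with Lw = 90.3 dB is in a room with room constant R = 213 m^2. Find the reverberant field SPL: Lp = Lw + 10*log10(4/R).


4/R = 4/213 = 0.0187793
Lp = 90.3 + 10*log10(0.0187793) = 73.037 dB


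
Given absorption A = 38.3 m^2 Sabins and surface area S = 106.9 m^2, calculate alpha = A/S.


Absorption coefficient = absorbed power / incident power
alpha = A / S = 38.3 / 106.9 = 0.35828


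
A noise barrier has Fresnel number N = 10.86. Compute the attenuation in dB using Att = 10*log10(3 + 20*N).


3 + 20*N = 3 + 20*10.86 = 220.2
Att = 10*log10(220.2) = 23.428 dB


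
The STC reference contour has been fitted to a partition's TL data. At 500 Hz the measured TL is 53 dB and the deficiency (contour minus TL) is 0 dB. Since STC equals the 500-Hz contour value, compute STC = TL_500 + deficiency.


By ASTM E413, STC = value of the fitted reference contour at 500 Hz.
Contour value at 500 Hz = TL_500 + deficiency = 53 + 0 = 53
STC = 53


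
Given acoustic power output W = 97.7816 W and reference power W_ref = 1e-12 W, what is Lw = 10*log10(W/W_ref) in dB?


W / W_ref = 97.7816 / 1e-12 = 9.77816e+13
Lw = 10 * log10(9.77816e+13) = 139.9 dB


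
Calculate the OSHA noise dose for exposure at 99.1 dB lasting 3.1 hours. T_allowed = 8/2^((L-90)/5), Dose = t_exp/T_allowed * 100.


T_allowed = 8 / 2^((99.1 - 90)/5) = 2.26577 hr
Dose = 3.1 / 2.26577 * 100 = 136.82 %


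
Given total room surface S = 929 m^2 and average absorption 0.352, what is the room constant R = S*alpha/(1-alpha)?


R = 929 * 0.352 / (1 - 0.352) = 504.64 m^2


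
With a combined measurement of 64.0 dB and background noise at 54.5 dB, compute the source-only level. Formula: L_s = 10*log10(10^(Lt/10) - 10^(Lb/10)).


10^(64.0/10) = 2.51189e+06
10^(54.5/10) = 281838
Difference = 2.51189e+06 - 281838 = 2.23005e+06
L_source = 10*log10(2.23005e+06) = 63.483 dB


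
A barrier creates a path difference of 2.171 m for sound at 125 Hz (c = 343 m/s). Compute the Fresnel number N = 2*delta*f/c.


N = 2*delta*f/c = 2*delta/lambda, where lambda = c/f
lambda = 343 / 125 = 2.744 m
N = 2 * 2.171 / 2.744 = 1.5824


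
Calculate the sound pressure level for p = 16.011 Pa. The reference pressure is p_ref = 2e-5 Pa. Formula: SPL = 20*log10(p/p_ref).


p / p_ref = 16.011 / 2e-5 = 800550
SPL = 20 * log10(800550) = 118.07 dB


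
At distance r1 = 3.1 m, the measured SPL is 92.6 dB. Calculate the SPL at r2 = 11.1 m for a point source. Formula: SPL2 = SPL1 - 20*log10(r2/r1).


r2/r1 = 11.1/3.1 = 3.58065
Correction = 20*log10(3.58065) = 11.0792 dB
SPL2 = 92.6 - 11.0792 = 81.521 dB


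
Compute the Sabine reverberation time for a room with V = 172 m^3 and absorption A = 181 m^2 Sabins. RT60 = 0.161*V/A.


RT60 = 0.161 * 172 / 181 = 0.15299 s


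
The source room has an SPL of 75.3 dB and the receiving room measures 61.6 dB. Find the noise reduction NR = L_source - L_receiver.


NR = L_source - L_receiver (difference between source and receiving room levels)
NR = 75.3 - 61.6 = 13.7 dB


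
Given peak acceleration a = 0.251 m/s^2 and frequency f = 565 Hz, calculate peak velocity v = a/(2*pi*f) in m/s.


omega = 2*pi*f = 2*pi*565 = 3550 rad/s
v = a / omega = 0.251 / 3550 = 7.0704e-05 m/s


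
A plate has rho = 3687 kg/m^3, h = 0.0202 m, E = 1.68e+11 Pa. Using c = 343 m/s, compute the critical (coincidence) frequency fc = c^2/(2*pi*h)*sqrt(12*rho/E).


12*rho/E = 12*3687/1.68e+11 = 2.63357e-07
sqrt(12*rho/E) = sqrt(2.63357e-07) = 0.000513183
c^2/(2*pi*h) = 343^2/(2*pi*0.0202) = 926951
fc = 926951 * 0.000513183 = 475.7 Hz


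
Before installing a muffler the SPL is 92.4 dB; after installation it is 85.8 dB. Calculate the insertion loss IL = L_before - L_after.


Insertion loss = SPL without muffler - SPL with muffler
IL = 92.4 - 85.8 = 6.6 dB


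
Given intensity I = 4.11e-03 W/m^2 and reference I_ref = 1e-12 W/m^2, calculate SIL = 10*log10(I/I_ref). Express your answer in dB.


I / I_ref = 4.11e-03 / 1e-12 = 4.11e+09
SIL = 10 * log10(4.11e+09) = 96.138 dB


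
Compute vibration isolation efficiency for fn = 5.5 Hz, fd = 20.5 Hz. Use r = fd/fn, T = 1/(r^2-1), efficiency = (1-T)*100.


r = 20.5 / 5.5 = 3.72727
r^2 - 1 = 3.72727^2 - 1 = 12.8925
T = 1/12.8925 = 0.0775645
Efficiency = (1 - 0.0775645)*100 = 92.244 %


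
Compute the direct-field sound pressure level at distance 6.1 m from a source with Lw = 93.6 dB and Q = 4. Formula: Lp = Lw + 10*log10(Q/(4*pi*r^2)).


4*pi*r^2 = 4*pi*6.1^2 = 467.595 m^2
Q / (4*pi*r^2) = 4 / 467.595 = 0.00855441
Lp = 93.6 + 10*log10(0.00855441) = 72.922 dB


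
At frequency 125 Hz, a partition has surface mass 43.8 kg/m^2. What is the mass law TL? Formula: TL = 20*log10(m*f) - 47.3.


m * f = 43.8 * 125 = 5475
20*log10(5475) = 74.7677 dB
TL = 74.7677 - 47.3 = 27.468 dB


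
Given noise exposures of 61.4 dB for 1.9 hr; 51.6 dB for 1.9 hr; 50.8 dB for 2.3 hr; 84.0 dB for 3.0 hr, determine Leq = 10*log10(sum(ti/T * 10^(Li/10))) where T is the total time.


T_total = 1.9 + 1.9 + 2.3 + 3.0 = 9.1 hr
(1.9/9.1) * 10^(61.4/10) = 288212
(1.9/9.1) * 10^(51.6/10) = 30179.5
(2.3/9.1) * 10^(50.8/10) = 30386.9
(3.0/9.1) * 10^(84.0/10) = 8.28094e+07
Sum = 288212 + 30179.5 + 30386.9 + 8.28094e+07 = 8.31582e+07
Leq = 10*log10(8.31582e+07) = 79.199 dB


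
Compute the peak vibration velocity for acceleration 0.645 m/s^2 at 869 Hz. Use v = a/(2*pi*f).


omega = 2*pi*f = 2*pi*869 = 5460.09 rad/s
v = a / omega = 0.645 / 5460.09 = 0.00011813 m/s


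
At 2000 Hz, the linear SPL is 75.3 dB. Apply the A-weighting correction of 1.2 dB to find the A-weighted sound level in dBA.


A-weighting table: 2000 Hz -> 1.2 dB correction
SPL_A = SPL + correction = 75.3 + (1.2) = 76.5 dBA


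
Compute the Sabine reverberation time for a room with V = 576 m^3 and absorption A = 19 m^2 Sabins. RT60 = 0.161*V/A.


RT60 = 0.161 * 576 / 19 = 4.8808 s


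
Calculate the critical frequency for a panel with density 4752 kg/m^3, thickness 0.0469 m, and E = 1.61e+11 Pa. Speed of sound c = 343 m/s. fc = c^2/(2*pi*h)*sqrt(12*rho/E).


12*rho/E = 12*4752/1.61e+11 = 3.54186e-07
sqrt(12*rho/E) = sqrt(3.54186e-07) = 0.000595135
c^2/(2*pi*h) = 343^2/(2*pi*0.0469) = 399241
fc = 399241 * 0.000595135 = 237.6 Hz


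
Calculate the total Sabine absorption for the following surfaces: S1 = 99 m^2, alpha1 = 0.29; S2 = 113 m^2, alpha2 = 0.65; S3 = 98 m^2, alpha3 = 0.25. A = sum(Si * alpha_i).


99 * 0.29 = 28.71
113 * 0.65 = 73.45
98 * 0.25 = 24.5
A_total = 28.71 + 73.45 + 24.5 = 126.66 m^2


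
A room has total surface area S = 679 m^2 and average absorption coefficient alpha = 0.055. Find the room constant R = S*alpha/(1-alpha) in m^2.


R = 679 * 0.055 / (1 - 0.055) = 39.519 m^2


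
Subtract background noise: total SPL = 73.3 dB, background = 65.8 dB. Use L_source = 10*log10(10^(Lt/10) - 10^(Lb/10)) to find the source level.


10^(73.3/10) = 2.13796e+07
10^(65.8/10) = 3.80189e+06
Difference = 2.13796e+07 - 3.80189e+06 = 1.75777e+07
L_source = 10*log10(1.75777e+07) = 72.45 dB


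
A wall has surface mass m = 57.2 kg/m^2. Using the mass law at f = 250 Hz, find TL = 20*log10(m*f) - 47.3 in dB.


m * f = 57.2 * 250 = 14300
20*log10(14300) = 83.1067 dB
TL = 83.1067 - 47.3 = 35.807 dB


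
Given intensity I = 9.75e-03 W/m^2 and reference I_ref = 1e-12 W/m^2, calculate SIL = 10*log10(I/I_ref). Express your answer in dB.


I / I_ref = 9.75e-03 / 1e-12 = 9.75e+09
SIL = 10 * log10(9.75e+09) = 99.89 dB


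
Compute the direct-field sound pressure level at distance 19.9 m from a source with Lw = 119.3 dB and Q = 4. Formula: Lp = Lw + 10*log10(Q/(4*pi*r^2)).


4*pi*r^2 = 4*pi*19.9^2 = 4976.41 m^2
Q / (4*pi*r^2) = 4 / 4976.41 = 0.000803792
Lp = 119.3 + 10*log10(0.000803792) = 88.351 dB


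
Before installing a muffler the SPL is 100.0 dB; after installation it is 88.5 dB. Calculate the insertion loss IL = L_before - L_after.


Insertion loss = SPL without muffler - SPL with muffler
IL = 100.0 - 88.5 = 11.5 dB


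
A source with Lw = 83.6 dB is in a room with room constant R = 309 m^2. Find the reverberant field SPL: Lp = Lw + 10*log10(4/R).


4/R = 4/309 = 0.012945
Lp = 83.6 + 10*log10(0.012945) = 64.721 dB


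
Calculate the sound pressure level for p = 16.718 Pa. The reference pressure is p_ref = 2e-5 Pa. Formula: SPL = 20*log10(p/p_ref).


p / p_ref = 16.718 / 2e-5 = 835900
SPL = 20 * log10(835900) = 118.44 dB


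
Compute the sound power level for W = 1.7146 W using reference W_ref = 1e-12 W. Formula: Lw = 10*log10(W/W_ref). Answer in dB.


W / W_ref = 1.7146 / 1e-12 = 1.7146e+12
Lw = 10 * log10(1.7146e+12) = 122.34 dB


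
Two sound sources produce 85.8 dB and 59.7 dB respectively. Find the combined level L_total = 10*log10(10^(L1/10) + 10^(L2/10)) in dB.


10^(85.8/10) = 3.80189e+08
10^(59.7/10) = 933254
Sum = 3.80189e+08 + 933254 = 3.81122e+08
L_total = 10*log10(3.81122e+08) = 85.811 dB


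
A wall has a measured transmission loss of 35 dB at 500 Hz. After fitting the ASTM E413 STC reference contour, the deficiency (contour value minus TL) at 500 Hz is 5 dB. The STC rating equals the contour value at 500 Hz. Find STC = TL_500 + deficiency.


By ASTM E413, STC = value of the fitted reference contour at 500 Hz.
Contour value at 500 Hz = TL_500 + deficiency = 35 + 5 = 40
STC = 40


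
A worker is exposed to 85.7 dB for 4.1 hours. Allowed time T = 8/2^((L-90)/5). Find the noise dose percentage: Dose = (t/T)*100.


T_allowed = 8 / 2^((85.7 - 90)/5) = 14.5203 hr
Dose = 4.1 / 14.5203 * 100 = 28.236 %


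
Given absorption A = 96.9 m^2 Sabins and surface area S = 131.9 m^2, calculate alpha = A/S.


Absorption coefficient = absorbed power / incident power
alpha = A / S = 96.9 / 131.9 = 0.73465


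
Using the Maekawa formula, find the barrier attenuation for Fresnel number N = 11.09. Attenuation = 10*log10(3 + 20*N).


3 + 20*N = 3 + 20*11.09 = 224.8
Att = 10*log10(224.8) = 23.518 dB


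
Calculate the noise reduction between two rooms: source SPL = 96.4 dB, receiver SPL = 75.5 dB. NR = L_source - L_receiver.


NR = L_source - L_receiver (difference between source and receiving room levels)
NR = 96.4 - 75.5 = 20.9 dB


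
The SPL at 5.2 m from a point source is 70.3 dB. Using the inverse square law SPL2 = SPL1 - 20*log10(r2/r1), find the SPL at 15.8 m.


r2/r1 = 15.8/5.2 = 3.03846
Correction = 20*log10(3.03846) = 9.65307 dB
SPL2 = 70.3 - 9.65307 = 60.647 dB


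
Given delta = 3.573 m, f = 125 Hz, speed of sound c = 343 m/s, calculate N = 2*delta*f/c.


N = 2*delta*f/c = 2*delta/lambda, where lambda = c/f
lambda = 343 / 125 = 2.744 m
N = 2 * 3.573 / 2.744 = 2.6042


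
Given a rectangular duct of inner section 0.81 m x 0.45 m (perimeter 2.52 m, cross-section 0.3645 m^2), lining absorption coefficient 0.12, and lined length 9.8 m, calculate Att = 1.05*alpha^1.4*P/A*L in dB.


alpha^1.4 = 0.12^1.4 = 0.0513871
Attenuation rate = 1.05 * alpha^1.4 * P / A
= 1.05 * 0.0513871 * 2.52 / 0.3645 = 0.373032 dB/m
Total Att = 0.373032 * 9.8 = 3.6557 dB


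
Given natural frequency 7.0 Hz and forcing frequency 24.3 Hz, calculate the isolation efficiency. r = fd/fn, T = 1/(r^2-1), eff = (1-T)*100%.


r = 24.3 / 7.0 = 3.47143
r^2 - 1 = 3.47143^2 - 1 = 11.0508
T = 1/11.0508 = 0.0904912
Efficiency = (1 - 0.0904912)*100 = 90.951 %


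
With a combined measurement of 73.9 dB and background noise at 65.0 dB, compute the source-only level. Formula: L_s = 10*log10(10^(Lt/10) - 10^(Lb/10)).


10^(73.9/10) = 2.45471e+07
10^(65.0/10) = 3.16228e+06
Difference = 2.45471e+07 - 3.16228e+06 = 2.13848e+07
L_source = 10*log10(2.13848e+07) = 73.301 dB


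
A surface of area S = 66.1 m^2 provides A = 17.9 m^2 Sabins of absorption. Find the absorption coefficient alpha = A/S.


Absorption coefficient = absorbed power / incident power
alpha = A / S = 17.9 / 66.1 = 0.2708


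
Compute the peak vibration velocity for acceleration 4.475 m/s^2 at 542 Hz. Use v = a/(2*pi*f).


omega = 2*pi*f = 2*pi*542 = 3405.49 rad/s
v = a / omega = 4.475 / 3405.49 = 0.0013141 m/s


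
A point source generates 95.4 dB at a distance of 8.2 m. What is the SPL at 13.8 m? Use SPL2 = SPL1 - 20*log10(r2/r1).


r2/r1 = 13.8/8.2 = 1.68293
Correction = 20*log10(1.68293) = 4.52132 dB
SPL2 = 95.4 - 4.52132 = 90.879 dB


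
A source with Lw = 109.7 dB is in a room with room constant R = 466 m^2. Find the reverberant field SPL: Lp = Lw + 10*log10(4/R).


4/R = 4/466 = 0.00858369
Lp = 109.7 + 10*log10(0.00858369) = 89.037 dB


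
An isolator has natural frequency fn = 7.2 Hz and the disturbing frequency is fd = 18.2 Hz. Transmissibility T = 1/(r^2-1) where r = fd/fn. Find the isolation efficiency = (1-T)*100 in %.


r = 18.2 / 7.2 = 2.52778
r^2 - 1 = 2.52778^2 - 1 = 5.38967
T = 1/5.38967 = 0.18554
Efficiency = (1 - 0.18554)*100 = 81.446 %


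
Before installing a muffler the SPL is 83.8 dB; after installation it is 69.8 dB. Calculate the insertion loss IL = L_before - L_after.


Insertion loss = SPL without muffler - SPL with muffler
IL = 83.8 - 69.8 = 14 dB


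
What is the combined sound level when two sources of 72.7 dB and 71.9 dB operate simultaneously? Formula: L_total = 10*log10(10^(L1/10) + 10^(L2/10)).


10^(72.7/10) = 1.86209e+07
10^(71.9/10) = 1.54882e+07
Sum = 1.86209e+07 + 1.54882e+07 = 3.41091e+07
L_total = 10*log10(3.41091e+07) = 75.329 dB


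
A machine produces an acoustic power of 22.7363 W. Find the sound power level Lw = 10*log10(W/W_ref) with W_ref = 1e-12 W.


W / W_ref = 22.7363 / 1e-12 = 2.27363e+13
Lw = 10 * log10(2.27363e+13) = 133.57 dB


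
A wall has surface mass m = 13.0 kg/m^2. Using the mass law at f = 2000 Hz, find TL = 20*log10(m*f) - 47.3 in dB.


m * f = 13.0 * 2000 = 26000
20*log10(26000) = 88.2995 dB
TL = 88.2995 - 47.3 = 40.999 dB


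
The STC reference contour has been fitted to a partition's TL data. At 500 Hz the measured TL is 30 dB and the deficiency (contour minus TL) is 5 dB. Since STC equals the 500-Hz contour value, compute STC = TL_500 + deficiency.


By ASTM E413, STC = value of the fitted reference contour at 500 Hz.
Contour value at 500 Hz = TL_500 + deficiency = 30 + 5 = 35
STC = 35


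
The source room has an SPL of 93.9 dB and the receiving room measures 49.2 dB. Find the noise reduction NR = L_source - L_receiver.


NR = L_source - L_receiver (difference between source and receiving room levels)
NR = 93.9 - 49.2 = 44.7 dB


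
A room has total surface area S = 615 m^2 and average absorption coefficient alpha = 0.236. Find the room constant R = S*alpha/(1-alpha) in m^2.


R = 615 * 0.236 / (1 - 0.236) = 189.97 m^2


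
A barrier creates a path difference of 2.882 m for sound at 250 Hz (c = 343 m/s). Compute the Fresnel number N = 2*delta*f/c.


N = 2*delta*f/c = 2*delta/lambda, where lambda = c/f
lambda = 343 / 250 = 1.372 m
N = 2 * 2.882 / 1.372 = 4.2012


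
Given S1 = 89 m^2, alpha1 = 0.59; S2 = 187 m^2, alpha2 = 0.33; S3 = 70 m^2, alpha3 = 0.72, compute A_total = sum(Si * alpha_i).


89 * 0.59 = 52.51
187 * 0.33 = 61.71
70 * 0.72 = 50.4
A_total = 52.51 + 61.71 + 50.4 = 164.62 m^2


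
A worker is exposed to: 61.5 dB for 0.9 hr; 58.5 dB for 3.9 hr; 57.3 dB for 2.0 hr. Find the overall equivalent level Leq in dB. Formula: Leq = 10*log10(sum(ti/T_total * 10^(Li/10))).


T_total = 0.9 + 3.9 + 2.0 = 6.8 hr
(0.9/6.8) * 10^(61.5/10) = 186953
(3.9/6.8) * 10^(58.5/10) = 406028
(2.0/6.8) * 10^(57.3/10) = 157951
Sum = 186953 + 406028 + 157951 = 750932
Leq = 10*log10(750932) = 58.756 dB


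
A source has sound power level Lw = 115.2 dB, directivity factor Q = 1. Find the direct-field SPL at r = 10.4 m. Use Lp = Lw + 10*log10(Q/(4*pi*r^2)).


4*pi*r^2 = 4*pi*10.4^2 = 1359.18 m^2
Q / (4*pi*r^2) = 1 / 1359.18 = 0.000735738
Lp = 115.2 + 10*log10(0.000735738) = 83.867 dB


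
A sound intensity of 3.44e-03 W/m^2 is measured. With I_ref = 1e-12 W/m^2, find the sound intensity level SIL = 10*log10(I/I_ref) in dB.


I / I_ref = 3.44e-03 / 1e-12 = 3.44e+09
SIL = 10 * log10(3.44e+09) = 95.366 dB


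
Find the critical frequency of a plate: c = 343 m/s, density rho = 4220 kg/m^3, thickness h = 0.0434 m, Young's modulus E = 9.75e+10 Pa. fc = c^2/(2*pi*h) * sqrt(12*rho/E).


12*rho/E = 12*4220/9.75e+10 = 5.19385e-07
sqrt(12*rho/E) = sqrt(5.19385e-07) = 0.000720684
c^2/(2*pi*h) = 343^2/(2*pi*0.0434) = 431438
fc = 431438 * 0.000720684 = 310.93 Hz


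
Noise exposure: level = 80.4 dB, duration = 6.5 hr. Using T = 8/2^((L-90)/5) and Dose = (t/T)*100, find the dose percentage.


T_allowed = 8 / 2^((80.4 - 90)/5) = 30.2738 hr
Dose = 6.5 / 30.2738 * 100 = 21.471 %


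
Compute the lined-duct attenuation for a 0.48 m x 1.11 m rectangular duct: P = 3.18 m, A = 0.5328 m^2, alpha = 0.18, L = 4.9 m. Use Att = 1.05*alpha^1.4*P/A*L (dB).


alpha^1.4 = 0.18^1.4 = 0.0906529
Attenuation rate = 1.05 * alpha^1.4 * P / A
= 1.05 * 0.0906529 * 3.18 / 0.5328 = 0.568112 dB/m
Total Att = 0.568112 * 4.9 = 2.7837 dB


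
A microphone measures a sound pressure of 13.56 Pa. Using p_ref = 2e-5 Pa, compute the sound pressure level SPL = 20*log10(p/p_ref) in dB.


p / p_ref = 13.56 / 2e-5 = 678000
SPL = 20 * log10(678000) = 116.62 dB


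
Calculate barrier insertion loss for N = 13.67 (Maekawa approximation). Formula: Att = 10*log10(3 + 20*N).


3 + 20*N = 3 + 20*13.67 = 276.4
Att = 10*log10(276.4) = 24.415 dB


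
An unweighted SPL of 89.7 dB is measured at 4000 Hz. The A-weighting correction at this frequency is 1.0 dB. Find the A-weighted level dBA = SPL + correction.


A-weighting table: 4000 Hz -> 1.0 dB correction
SPL_A = SPL + correction = 89.7 + (1.0) = 90.7 dBA


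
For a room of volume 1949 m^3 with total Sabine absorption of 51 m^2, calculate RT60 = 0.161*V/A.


RT60 = 0.161 * 1949 / 51 = 6.1527 s


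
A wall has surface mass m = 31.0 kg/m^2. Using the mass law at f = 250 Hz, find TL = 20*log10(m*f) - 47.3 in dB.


m * f = 31.0 * 250 = 7750
20*log10(7750) = 77.786 dB
TL = 77.786 - 47.3 = 30.486 dB


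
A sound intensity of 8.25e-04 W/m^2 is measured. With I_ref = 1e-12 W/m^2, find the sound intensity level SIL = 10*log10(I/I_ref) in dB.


I / I_ref = 8.25e-04 / 1e-12 = 8.25e+08
SIL = 10 * log10(8.25e+08) = 89.165 dB


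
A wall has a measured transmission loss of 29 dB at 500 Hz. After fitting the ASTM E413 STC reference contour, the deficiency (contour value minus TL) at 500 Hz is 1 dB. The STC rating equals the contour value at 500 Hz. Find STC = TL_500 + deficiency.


By ASTM E413, STC = value of the fitted reference contour at 500 Hz.
Contour value at 500 Hz = TL_500 + deficiency = 29 + 1 = 30
STC = 30


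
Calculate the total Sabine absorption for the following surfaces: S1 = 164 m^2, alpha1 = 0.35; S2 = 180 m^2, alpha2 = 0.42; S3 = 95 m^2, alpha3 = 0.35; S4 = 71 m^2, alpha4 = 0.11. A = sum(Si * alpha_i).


164 * 0.35 = 57.4
180 * 0.42 = 75.6
95 * 0.35 = 33.25
71 * 0.11 = 7.81
A_total = 57.4 + 75.6 + 33.25 + 7.81 = 174.06 m^2


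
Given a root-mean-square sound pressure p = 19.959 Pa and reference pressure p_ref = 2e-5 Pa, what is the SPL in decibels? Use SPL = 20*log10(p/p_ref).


p / p_ref = 19.959 / 2e-5 = 997950
SPL = 20 * log10(997950) = 119.98 dB


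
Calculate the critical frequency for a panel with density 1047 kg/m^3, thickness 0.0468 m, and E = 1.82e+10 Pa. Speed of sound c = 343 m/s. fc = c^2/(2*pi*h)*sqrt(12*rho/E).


12*rho/E = 12*1047/1.82e+10 = 6.9033e-07
sqrt(12*rho/E) = sqrt(6.9033e-07) = 0.000830861
c^2/(2*pi*h) = 343^2/(2*pi*0.0468) = 400094
fc = 400094 * 0.000830861 = 332.42 Hz


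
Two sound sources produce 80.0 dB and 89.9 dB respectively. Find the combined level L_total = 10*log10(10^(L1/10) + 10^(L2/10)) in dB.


10^(80.0/10) = 1e+08
10^(89.9/10) = 9.77237e+08
Sum = 1e+08 + 9.77237e+08 = 1.07724e+09
L_total = 10*log10(1.07724e+09) = 90.323 dB


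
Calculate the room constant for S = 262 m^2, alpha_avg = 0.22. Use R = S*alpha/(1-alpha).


R = 262 * 0.22 / (1 - 0.22) = 73.897 m^2


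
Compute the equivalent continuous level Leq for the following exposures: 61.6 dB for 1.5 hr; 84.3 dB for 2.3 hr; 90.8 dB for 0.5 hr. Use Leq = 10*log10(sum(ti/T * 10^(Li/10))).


T_total = 1.5 + 2.3 + 0.5 = 4.3 hr
(1.5/4.3) * 10^(61.6/10) = 504223
(2.3/4.3) * 10^(84.3/10) = 1.43966e+08
(0.5/4.3) * 10^(90.8/10) = 1.39798e+08
Sum = 504223 + 1.43966e+08 + 1.39798e+08 = 2.84268e+08
Leq = 10*log10(2.84268e+08) = 84.537 dB


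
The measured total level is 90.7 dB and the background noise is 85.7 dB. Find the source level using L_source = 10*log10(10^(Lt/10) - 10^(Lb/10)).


10^(90.7/10) = 1.1749e+09
10^(85.7/10) = 3.71535e+08
Difference = 1.1749e+09 - 3.71535e+08 = 8.03365e+08
L_source = 10*log10(8.03365e+08) = 89.049 dB


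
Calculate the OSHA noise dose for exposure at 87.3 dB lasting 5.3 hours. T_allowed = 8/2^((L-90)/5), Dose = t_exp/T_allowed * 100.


T_allowed = 8 / 2^((87.3 - 90)/5) = 11.6318 hr
Dose = 5.3 / 11.6318 * 100 = 45.565 %


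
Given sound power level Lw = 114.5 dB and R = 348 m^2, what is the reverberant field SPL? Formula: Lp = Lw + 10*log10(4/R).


4/R = 4/348 = 0.0114943
Lp = 114.5 + 10*log10(0.0114943) = 95.105 dB


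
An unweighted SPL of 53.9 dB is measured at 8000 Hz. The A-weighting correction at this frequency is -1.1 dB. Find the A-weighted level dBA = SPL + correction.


A-weighting table: 8000 Hz -> -1.1 dB correction
SPL_A = SPL + correction = 53.9 + (-1.1) = 52.8 dBA


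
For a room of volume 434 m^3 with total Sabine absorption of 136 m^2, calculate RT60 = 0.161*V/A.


RT60 = 0.161 * 434 / 136 = 0.51378 s


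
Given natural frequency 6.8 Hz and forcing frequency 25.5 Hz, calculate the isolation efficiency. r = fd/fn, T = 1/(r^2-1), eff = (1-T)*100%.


r = 25.5 / 6.8 = 3.75
r^2 - 1 = 3.75^2 - 1 = 13.0625
T = 1/13.0625 = 0.076555
Efficiency = (1 - 0.076555)*100 = 92.344 %


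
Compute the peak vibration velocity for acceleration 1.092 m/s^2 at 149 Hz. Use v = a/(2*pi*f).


omega = 2*pi*f = 2*pi*149 = 936.195 rad/s
v = a / omega = 1.092 / 936.195 = 0.0011664 m/s


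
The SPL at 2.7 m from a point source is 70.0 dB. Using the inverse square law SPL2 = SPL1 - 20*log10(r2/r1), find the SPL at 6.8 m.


r2/r1 = 6.8/2.7 = 2.51852
Correction = 20*log10(2.51852) = 8.02291 dB
SPL2 = 70.0 - 8.02291 = 61.977 dB


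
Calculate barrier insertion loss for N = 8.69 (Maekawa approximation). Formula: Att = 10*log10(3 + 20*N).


3 + 20*N = 3 + 20*8.69 = 176.8
Att = 10*log10(176.8) = 22.475 dB


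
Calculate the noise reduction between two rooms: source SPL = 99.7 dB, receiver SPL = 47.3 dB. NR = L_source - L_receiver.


NR = L_source - L_receiver (difference between source and receiving room levels)
NR = 99.7 - 47.3 = 52.4 dB


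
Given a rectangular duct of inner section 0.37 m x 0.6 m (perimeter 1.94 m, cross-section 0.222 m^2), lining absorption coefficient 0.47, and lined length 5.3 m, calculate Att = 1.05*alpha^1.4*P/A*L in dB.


alpha^1.4 = 0.47^1.4 = 0.347486
Attenuation rate = 1.05 * alpha^1.4 * P / A
= 1.05 * 0.347486 * 1.94 / 0.222 = 3.18842 dB/m
Total Att = 3.18842 * 5.3 = 16.899 dB


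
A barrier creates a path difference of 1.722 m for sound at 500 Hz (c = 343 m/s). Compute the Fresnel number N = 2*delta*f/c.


N = 2*delta*f/c = 2*delta/lambda, where lambda = c/f
lambda = 343 / 500 = 0.686 m
N = 2 * 1.722 / 0.686 = 5.0204


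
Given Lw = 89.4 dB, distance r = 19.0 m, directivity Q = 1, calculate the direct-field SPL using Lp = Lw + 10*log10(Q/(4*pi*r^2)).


4*pi*r^2 = 4*pi*19.0^2 = 4536.46 m^2
Q / (4*pi*r^2) = 1 / 4536.46 = 0.000220436
Lp = 89.4 + 10*log10(0.000220436) = 52.833 dB


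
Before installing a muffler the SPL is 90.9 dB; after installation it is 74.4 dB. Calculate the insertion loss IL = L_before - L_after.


Insertion loss = SPL without muffler - SPL with muffler
IL = 90.9 - 74.4 = 16.5 dB


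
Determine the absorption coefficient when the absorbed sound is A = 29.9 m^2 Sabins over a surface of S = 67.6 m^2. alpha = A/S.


Absorption coefficient = absorbed power / incident power
alpha = A / S = 29.9 / 67.6 = 0.44231


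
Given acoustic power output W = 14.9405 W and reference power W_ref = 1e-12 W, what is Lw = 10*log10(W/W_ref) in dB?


W / W_ref = 14.9405 / 1e-12 = 1.49405e+13
Lw = 10 * log10(1.49405e+13) = 131.74 dB


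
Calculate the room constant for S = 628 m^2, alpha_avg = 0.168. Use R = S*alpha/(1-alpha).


R = 628 * 0.168 / (1 - 0.168) = 126.81 m^2


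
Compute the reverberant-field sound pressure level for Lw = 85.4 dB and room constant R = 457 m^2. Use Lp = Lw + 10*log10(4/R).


4/R = 4/457 = 0.00875274
Lp = 85.4 + 10*log10(0.00875274) = 64.821 dB


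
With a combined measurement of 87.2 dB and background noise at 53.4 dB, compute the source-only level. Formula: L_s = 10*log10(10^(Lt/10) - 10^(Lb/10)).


10^(87.2/10) = 5.24807e+08
10^(53.4/10) = 218776
Difference = 5.24807e+08 - 218776 = 5.24588e+08
L_source = 10*log10(5.24588e+08) = 87.198 dB


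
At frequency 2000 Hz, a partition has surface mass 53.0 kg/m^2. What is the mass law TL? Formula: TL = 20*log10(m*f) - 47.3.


m * f = 53.0 * 2000 = 106000
20*log10(106000) = 100.506 dB
TL = 100.506 - 47.3 = 53.206 dB


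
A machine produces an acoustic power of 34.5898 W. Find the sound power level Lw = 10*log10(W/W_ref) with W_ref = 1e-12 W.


W / W_ref = 34.5898 / 1e-12 = 3.45898e+13
Lw = 10 * log10(3.45898e+13) = 135.39 dB


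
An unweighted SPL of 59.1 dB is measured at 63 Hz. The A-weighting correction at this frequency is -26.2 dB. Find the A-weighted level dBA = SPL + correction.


A-weighting table: 63 Hz -> -26.2 dB correction
SPL_A = SPL + correction = 59.1 + (-26.2) = 32.9 dBA
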